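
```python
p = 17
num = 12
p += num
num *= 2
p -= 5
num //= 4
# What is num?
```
Trace:
  p=17
  p=17, num=12
  p=29, num=12
  p=29, num=24
  p=24, num=24
  p=24, num=6

Final answer: 6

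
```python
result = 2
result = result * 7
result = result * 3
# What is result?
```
Trace:
  result=2
  result=14
  result=42

Final answer: 42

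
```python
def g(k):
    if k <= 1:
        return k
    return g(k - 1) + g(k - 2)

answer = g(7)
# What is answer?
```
Call trace (a repeated sub-call is expanded the first time; later identical calls just restate its return value):
g(k=7)
  g(k=6)
    g(k=5)
      g(k=4)
        g(k=3)
          g(k=2)
            g(k=1)
            -> return 1
            g(k=0)
            -> return 0
          -> return 1
          g(k=1)
          -> return 1
        -> return 2
        g(k=2) -> return 1  (same call as traced above)
      -> return 3
      g(k=3) -> return 2  (same call as traced above)
    -> return 5
    g(k=4) -> return 3  (same call as traced above)
  -> return 8
  g(k=5) -> return 5  (same call as traced above)
-> return 13

Final answer: 13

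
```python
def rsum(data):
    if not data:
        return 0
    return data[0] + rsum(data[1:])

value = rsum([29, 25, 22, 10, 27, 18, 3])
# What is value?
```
Call trace:
rsum(data=[29, 25, 22, 10, 27, 18, 3])
  rsum(data=[25, 22, 10, 27, 18, 3])
    rsum(data=[22, 10, 27, 18, 3])
      rsum(data=[10, 27, 18, 3])
        rsum(data=[27, 18, 3])
          rsum(data=[18, 3])
            rsum(data=[3])
              rsum(data=[])
              -> return 0
            -> return 3
          -> return 21
        -> return 48
      -> return 58
    -> return 80
  -> return 105
-> return 134

Final answer: 134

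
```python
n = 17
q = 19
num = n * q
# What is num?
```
Trace:
  n=17
  n=17, q=19
  n=17, q=19, num=323

Final answer: 323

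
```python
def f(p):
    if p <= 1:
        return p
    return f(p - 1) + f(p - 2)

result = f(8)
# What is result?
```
Call trace (a repeated sub-call is expanded the first time; later identical calls just restate its return value):
f(p=8)
  f(p=7)
    f(p=6)
      f(p=5)
        f(p=4)
          f(p=3)
            f(p=2)
              f(p=1)
              -> return 1
              f(p=0)
              -> return 0
            -> return 1
            f(p=1)
            -> return 1
          -> return 2
          f(p=2) -> return 1  (same call as traced above)
        -> return 3
        f(p=3) -> return 2  (same call as traced above)
      -> return 5
      f(p=4) -> return 3  (same call as traced above)
    -> return 8
    f(p=5) -> return 5  (same call as traced above)
  -> return 13
  f(p=6) -> return 8  (same call as traced above)
-> return 21

Final answer: 21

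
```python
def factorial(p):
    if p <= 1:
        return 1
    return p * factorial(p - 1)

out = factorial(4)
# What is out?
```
Call trace:
factorial(p=4)
  factorial(p=3)
    factorial(p=2)
      factorial(p=1)
      -> return 1
    -> return 2
  -> return 6
-> return 24

Final answer: 24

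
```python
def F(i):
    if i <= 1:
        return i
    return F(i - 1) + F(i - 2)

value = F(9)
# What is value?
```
Call trace (a repeated sub-call is expanded the first time; later identical calls just restate its return value):
F(i=9)
  F(i=8)
    F(i=7)
      F(i=6)
        F(i=5)
          F(i=4)
            F(i=3)
              F(i=2)
                F(i=1)
                -> return 1
                F(i=0)
                -> return 0
              -> return 1
              F(i=1)
              -> return 1
            -> return 2
            F(i=2) -> return 1  (same call as traced above)
          -> return 3
          F(i=3) -> return 2  (same call as traced above)
        -> return 5
        F(i=4) -> return 3  (same call as traced above)
      -> return 8
      F(i=5) -> return 5  (same call as traced above)
    -> return 13
    F(i=6) -> return 8  (same call as traced above)
  -> return 21
  F(i=7) -> return 13  (same call as traced above)
-> return 34

Final answer: 34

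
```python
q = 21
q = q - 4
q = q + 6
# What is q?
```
Trace:
  q=21
  q=17
  q=23

Final answer: 23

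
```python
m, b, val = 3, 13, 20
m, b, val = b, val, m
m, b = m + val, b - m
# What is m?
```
Trace:
  m=3, b=13, val=20
  m=13, b=20, val=3
  m=16, b=7, val=3

Final answer: 16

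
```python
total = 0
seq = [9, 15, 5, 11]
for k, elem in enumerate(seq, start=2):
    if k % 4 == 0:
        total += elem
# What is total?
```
Trace:
  total=0
  total=0, k=2, elem=9
  total=0, k=3, elem=15
  total=5, k=4, elem=5
  total=5, k=5, elem=11

Final answer: 5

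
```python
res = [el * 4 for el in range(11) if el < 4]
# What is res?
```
Trace:
  el=0
  el=1
  el=2
  el=3
  el=4
  el=5
  el=6
  el=7
  el=8
  el=9
  el=10
  res=[0, 4, 8, 12]

Final answer: [0, 4, 8, 12]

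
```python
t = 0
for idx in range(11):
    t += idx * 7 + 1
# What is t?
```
Trace:
  t=0
  t=1, idx=0
  t=9, idx=1
  t=24, idx=2
  t=46, idx=3
  t=75, idx=4
  t=111, idx=5
  t=154, idx=6
  t=204, idx=7
  t=261, idx=8
  t=325, idx=9
  t=396, idx=10

Final answer: 396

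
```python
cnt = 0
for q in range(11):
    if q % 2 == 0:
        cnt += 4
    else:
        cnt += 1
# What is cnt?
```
Trace:
  cnt=0
  cnt=4, q=0
  cnt=5, q=1
  cnt=9, q=2
  cnt=10, q=3
  cnt=14, q=4
  cnt=15, q=5
  cnt=19, q=6
  cnt=20, q=7
  cnt=24, q=8
  cnt=25, q=9
  cnt=29, q=10

Final answer: 29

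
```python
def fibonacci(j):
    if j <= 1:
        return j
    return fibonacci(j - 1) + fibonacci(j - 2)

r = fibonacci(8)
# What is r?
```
Call trace (a repeated sub-call is expanded the first time; later identical calls just restate its return value):
fibonacci(j=8)
  fibonacci(j=7)
    fibonacci(j=6)
      fibonacci(j=5)
        fibonacci(j=4)
          fibonacci(j=3)
            fibonacci(j=2)
              fibonacci(j=1)
              -> return 1
              fibonacci(j=0)
              -> return 0
            -> return 1
            fibonacci(j=1)
            -> return 1
          -> return 2
          fibonacci(j=2) -> return 1  (same call as traced above)
        -> return 3
        fibonacci(j=3) -> return 2  (same call as traced above)
      -> return 5
      fibonacci(j=4) -> return 3  (same call as traced above)
    -> return 8
    fibonacci(j=5) -> return 5  (same call as traced above)
  -> return 13
  fibonacci(j=6) -> return 8  (same call as traced above)
-> return 21

Final answer: 21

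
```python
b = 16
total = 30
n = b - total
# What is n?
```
Trace:
  b=16
  b=16, total=30
  b=16, total=30, n=-14

Final answer: -14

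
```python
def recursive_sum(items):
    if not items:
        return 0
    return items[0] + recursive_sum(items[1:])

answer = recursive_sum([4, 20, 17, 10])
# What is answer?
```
Call trace:
recursive_sum(items=[4, 20, 17, 10])
  recursive_sum(items=[20, 17, 10])
    recursive_sum(items=[17, 10])
      recursive_sum(items=[10])
        recursive_sum(items=[])
        -> return 0
      -> return 10
    -> return 27
  -> return 47
-> return 51

Final answer: 51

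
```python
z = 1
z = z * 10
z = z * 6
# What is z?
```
Trace:
  z=1
  z=10
  z=60

Final answer: 60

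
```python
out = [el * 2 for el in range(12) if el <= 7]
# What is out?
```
Trace:
  el=0
  el=1
  el=2
  el=3
  el=4
  el=5
  el=6
  el=7
  el=8
  el=9
  el=10
  el=11
  out=[0, 2, 4, 6, 8, 10, 12, 14]

Final answer: [0, 2, 4, 6, 8, 10, 12, 14]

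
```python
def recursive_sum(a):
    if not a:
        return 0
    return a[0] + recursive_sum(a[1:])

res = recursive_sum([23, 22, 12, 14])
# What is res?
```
Call trace:
recursive_sum(a=[23, 22, 12, 14])
  recursive_sum(a=[22, 12, 14])
    recursive_sum(a=[12, 14])
      recursive_sum(a=[14])
        recursive_sum(a=[])
        -> return 0
      -> return 14
    -> return 26
  -> return 48
-> return 71

Final answer: 71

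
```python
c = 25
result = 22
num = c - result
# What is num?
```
Trace:
  c=25
  c=25, result=22
  c=25, result=22, num=3

Final answer: 3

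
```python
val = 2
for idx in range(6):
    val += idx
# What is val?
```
Trace:
  val=2
  val=2, idx=0
  val=3, idx=1
  val=5, idx=2
  val=8, idx=3
  val=12, idx=4
  val=17, idx=5

Final answer: 17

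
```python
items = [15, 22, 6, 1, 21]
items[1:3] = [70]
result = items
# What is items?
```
Trace:
  items=[15, 22, 6, 1, 21]
  items=[15, 70, 1, 21]
  items=[15, 70, 1, 21], result=[15, 70, 1, 21]

Final answer: [15, 70, 1, 21]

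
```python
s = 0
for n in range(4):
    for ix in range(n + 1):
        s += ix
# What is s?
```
Trace:
  s=0
  s=0, n=0, ix=0
  s=0, n=1, ix=0
  s=1, n=1, ix=1
  s=1, n=2, ix=0
  s=2, n=2, ix=1
  s=4, n=2, ix=2
  s=4, n=3, ix=0
  s=5, n=3, ix=1
  s=7, n=3, ix=2
  s=10, n=3, ix=3

Final answer: 10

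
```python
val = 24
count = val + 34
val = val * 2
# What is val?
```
Trace:
  val=24
  val=24, count=58
  val=48, count=58

Final answer: 48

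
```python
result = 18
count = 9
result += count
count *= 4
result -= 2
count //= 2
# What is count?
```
Trace:
  result=18
  result=18, count=9
  result=27, count=9
  result=27, count=36
  result=25, count=36
  result=25, count=18

Final answer: 18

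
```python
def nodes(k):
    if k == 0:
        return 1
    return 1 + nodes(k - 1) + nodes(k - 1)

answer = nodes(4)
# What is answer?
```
Call trace (a repeated sub-call is expanded the first time; later identical calls just restate its return value):
nodes(k=4)
  nodes(k=3)
    nodes(k=2)
      nodes(k=1)
        nodes(k=0)
        -> return 1
        nodes(k=0)
        -> return 1
      -> return 3
      nodes(k=1) -> return 3  (same call as traced above)
    -> return 7
    nodes(k=2) -> return 7  (same call as traced above)
  -> return 15
  nodes(k=3) -> return 15  (same call as traced above)
-> return 31

Final answer: 31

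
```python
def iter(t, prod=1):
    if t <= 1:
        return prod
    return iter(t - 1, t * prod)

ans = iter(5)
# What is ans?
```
Call trace:
iter(t=5, prod=1)
  iter(t=4, prod=5)
    iter(t=3, prod=20)
      iter(t=2, prod=60)
        iter(t=1, prod=120)
        -> return 120
      -> return 120
    -> return 120
  -> return 120
-> return 120

Final answer: 120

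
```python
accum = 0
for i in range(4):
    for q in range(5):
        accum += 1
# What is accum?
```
Trace:
  accum=0
  accum=1, i=0, q=0
  accum=2, i=0, q=1
  accum=3, i=0, q=2
  accum=4, i=0, q=3
  accum=5, i=0, q=4
  accum=6, i=1, q=0
  accum=7, i=1, q=1
  accum=8, i=1, q=2
  accum=9, i=1, q=3
  accum=10, i=1, q=4
  accum=11, i=2, q=0
  accum=12, i=2, q=1
  accum=13, i=2, q=2
  accum=14, i=2, q=3
  accum=15, i=2, q=4
  accum=16, i=3, q=0
  accum=17, i=3, q=1
  accum=18, i=3, q=2
  accum=19, i=3, q=3
  accum=20, i=3, q=4

Final answer: 20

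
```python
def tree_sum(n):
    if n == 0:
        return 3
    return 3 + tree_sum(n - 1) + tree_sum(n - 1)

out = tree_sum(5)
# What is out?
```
Call trace (a repeated sub-call is expanded the first time; later identical calls just restate its return value):
tree_sum(n=5)
  tree_sum(n=4)
    tree_sum(n=3)
      tree_sum(n=2)
        tree_sum(n=1)
          tree_sum(n=0)
          -> return 3
          tree_sum(n=0)
          -> return 3
        -> return 9
        tree_sum(n=1) -> return 9  (same call as traced above)
      -> return 21
      tree_sum(n=2) -> return 21  (same call as traced above)
    -> return 45
    tree_sum(n=3) -> return 45  (same call as traced above)
  -> return 93
  tree_sum(n=4) -> return 93  (same call as traced above)
-> return 189

Final answer: 189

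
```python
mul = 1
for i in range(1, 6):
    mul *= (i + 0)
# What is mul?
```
Trace:
  mul=1
  mul=1, i=1
  mul=2, i=2
  mul=6, i=3
  mul=24, i=4
  mul=120, i=5

Final answer: 120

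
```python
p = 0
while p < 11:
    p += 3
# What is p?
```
Trace:
  p=0
  p=3
  p=6
  p=9
  p=12

Final answer: 12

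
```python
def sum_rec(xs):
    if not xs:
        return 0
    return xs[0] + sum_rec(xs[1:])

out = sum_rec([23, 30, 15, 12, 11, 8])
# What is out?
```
Call trace:
sum_rec(xs=[23, 30, 15, 12, 11, 8])
  sum_rec(xs=[30, 15, 12, 11, 8])
    sum_rec(xs=[15, 12, 11, 8])
      sum_rec(xs=[12, 11, 8])
        sum_rec(xs=[11, 8])
          sum_rec(xs=[8])
            sum_rec(xs=[])
            -> return 0
          -> return 8
        -> return 19
      -> return 31
    -> return 46
  -> return 76
-> return 99

Final answer: 99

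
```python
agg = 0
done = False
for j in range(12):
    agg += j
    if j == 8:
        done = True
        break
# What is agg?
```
Trace:
  agg=0
  agg=0, done=False
  agg=0, done=False, j=0
  agg=1, done=False, j=1
  agg=3, done=False, j=2
  agg=6, done=False, j=3
  agg=10, done=False, j=4
  agg=15, done=False, j=5
  agg=21, done=False, j=6
  agg=28, done=False, j=7
  agg=36, done=True, j=8

Final answer: 36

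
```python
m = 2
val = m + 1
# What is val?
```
Trace:
  m=2
  m=2, val=3

Final answer: 3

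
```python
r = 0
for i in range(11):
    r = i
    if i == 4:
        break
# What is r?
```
Trace:
  r=0
  r=0, i=0
  r=1, i=1
  r=2, i=2
  r=3, i=3
  r=4, i=4

Final answer: 4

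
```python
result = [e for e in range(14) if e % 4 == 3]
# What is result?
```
Trace:
  e=0
  e=1
  e=2
  e=3
  e=4
  e=5
  e=6
  e=7
  e=8
  e=9
  e=10
  e=11
  e=12
  e=13
  result=[3, 7, 11]

Final answer: [3, 7, 11]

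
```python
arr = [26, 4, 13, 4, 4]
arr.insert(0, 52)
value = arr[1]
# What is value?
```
Trace:
  arr=[26, 4, 13, 4, 4]
  arr=[52, 26, 4, 13, 4, 4]
  arr=[52, 26, 4, 13, 4, 4], value=26

Final answer: 26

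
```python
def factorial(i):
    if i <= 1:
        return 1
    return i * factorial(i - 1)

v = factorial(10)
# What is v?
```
Call trace:
factorial(i=10)
  factorial(i=9)
    factorial(i=8)
      factorial(i=7)
        factorial(i=6)
          factorial(i=5)
            factorial(i=4)
              factorial(i=3)
                factorial(i=2)
                  factorial(i=1)
                  -> return 1
                -> return 2
              -> return 6
            -> return 24
          -> return 120
        -> return 720
      -> return 5040
    -> return 40320
  -> return 362880
-> return 3628800

Final answer: 3628800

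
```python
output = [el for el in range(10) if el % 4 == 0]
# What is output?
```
Trace:
  el=0
  el=1
  el=2
  el=3
  el=4
  el=5
  el=6
  el=7
  el=8
  el=9
  output=[0, 4, 8]

Final answer: [0, 4, 8]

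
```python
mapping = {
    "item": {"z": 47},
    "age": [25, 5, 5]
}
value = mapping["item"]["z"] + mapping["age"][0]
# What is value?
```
Trace:
  mapping={'item': {'z': 47}, 'age': [25, 5, 5]}
  mapping={'item': {'z': 47}, 'age': [25, 5, 5]}, value=72

Final answer: 72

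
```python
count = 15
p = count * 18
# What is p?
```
Trace:
  count=15
  count=15, p=270

Final answer: 270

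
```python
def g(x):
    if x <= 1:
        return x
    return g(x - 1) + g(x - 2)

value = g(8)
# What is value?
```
Call trace (a repeated sub-call is expanded the first time; later identical calls just restate its return value):
g(x=8)
  g(x=7)
    g(x=6)
      g(x=5)
        g(x=4)
          g(x=3)
            g(x=2)
              g(x=1)
              -> return 1
              g(x=0)
              -> return 0
            -> return 1
            g(x=1)
            -> return 1
          -> return 2
          g(x=2) -> return 1  (same call as traced above)
        -> return 3
        g(x=3) -> return 2  (same call as traced above)
      -> return 5
      g(x=4) -> return 3  (same call as traced above)
    -> return 8
    g(x=5) -> return 5  (same call as traced above)
  -> return 13
  g(x=6) -> return 8  (same call as traced above)
-> return 21

Final answer: 21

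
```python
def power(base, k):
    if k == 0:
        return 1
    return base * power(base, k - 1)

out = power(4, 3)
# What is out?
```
Call trace:
power(base=4, k=3)
  power(base=4, k=2)
    power(base=4, k=1)
      power(base=4, k=0)
      -> return 1
    -> return 4
  -> return 16
-> return 64

Final answer: 64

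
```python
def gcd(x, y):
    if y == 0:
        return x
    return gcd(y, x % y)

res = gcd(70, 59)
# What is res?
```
Call trace:
gcd(x=70, y=59)
  gcd(x=59, y=11)
    gcd(x=11, y=4)
      gcd(x=4, y=3)
        gcd(x=3, y=1)
          gcd(x=1, y=0)
          -> return 1
        -> return 1
      -> return 1
    -> return 1
  -> return 1
-> return 1

Final answer: 1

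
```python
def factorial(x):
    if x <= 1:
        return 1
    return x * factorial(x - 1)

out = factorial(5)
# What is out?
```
Call trace:
factorial(x=5)
  factorial(x=4)
    factorial(x=3)
      factorial(x=2)
        factorial(x=1)
        -> return 1
      -> return 2
    -> return 6
  -> return 24
-> return 120

Final answer: 120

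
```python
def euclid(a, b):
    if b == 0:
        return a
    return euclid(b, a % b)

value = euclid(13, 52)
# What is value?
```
Call trace:
euclid(a=13, b=52)
  euclid(a=52, b=13)
    euclid(a=13, b=0)
    -> return 13
  -> return 13
-> return 13

Final answer: 13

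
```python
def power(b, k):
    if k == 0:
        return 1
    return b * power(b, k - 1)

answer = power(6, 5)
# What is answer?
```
Call trace:
power(b=6, k=5)
  power(b=6, k=4)
    power(b=6, k=3)
      power(b=6, k=2)
        power(b=6, k=1)
          power(b=6, k=0)
          -> return 1
        -> return 6
      -> return 36
    -> return 216
  -> return 1296
-> return 7776

Final answer: 7776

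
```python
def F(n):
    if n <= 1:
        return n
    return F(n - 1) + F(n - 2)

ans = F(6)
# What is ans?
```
Call trace (a repeated sub-call is expanded the first time; later identical calls just restate its return value):
F(n=6)
  F(n=5)
    F(n=4)
      F(n=3)
        F(n=2)
          F(n=1)
          -> return 1
          F(n=0)
          -> return 0
        -> return 1
        F(n=1)
        -> return 1
      -> return 2
      F(n=2) -> return 1  (same call as traced above)
    -> return 3
    F(n=3) -> return 2  (same call as traced above)
  -> return 5
  F(n=4) -> return 3  (same call as traced above)
-> return 8

Final answer: 8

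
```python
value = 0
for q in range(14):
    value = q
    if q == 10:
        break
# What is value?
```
Trace:
  value=0
  value=0, q=0
  value=1, q=1
  value=2, q=2
  value=3, q=3
  value=4, q=4
  value=5, q=5
  value=6, q=6
  value=7, q=7
  value=8, q=8
  value=9, q=9
  value=10, q=10

Final answer: 10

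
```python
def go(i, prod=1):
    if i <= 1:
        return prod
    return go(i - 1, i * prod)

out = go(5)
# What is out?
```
Call trace:
go(i=5, prod=1)
  go(i=4, prod=5)
    go(i=3, prod=20)
      go(i=2, prod=60)
        go(i=1, prod=120)
        -> return 120
      -> return 120
    -> return 120
  -> return 120
-> return 120

Final answer: 120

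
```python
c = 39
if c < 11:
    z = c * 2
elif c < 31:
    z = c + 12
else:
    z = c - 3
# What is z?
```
Trace:
  c=39
  c=39, z=36

Final answer: 36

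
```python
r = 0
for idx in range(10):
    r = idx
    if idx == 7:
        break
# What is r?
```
Trace:
  r=0
  r=0, idx=0
  r=1, idx=1
  r=2, idx=2
  r=3, idx=3
  r=4, idx=4
  r=5, idx=5
  r=6, idx=6
  r=7, idx=7

Final answer: 7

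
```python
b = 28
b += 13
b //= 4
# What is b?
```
Trace:
  b=28
  b=41
  b=10

Final answer: 10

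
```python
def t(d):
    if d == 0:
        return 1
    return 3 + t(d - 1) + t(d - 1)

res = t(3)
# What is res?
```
Call trace (a repeated sub-call is expanded the first time; later identical calls just restate its return value):
t(d=3)
  t(d=2)
    t(d=1)
      t(d=0)
      -> return 1
      t(d=0)
      -> return 1
    -> return 5
    t(d=1) -> return 5  (same call as traced above)
  -> return 13
  t(d=2) -> return 13  (same call as traced above)
-> return 29

Final answer: 29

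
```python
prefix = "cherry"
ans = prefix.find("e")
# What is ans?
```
Trace:
  prefix='cherry'
  prefix='cherry', ans=2

Final answer: 2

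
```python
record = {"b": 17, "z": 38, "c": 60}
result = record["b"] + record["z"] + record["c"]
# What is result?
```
Trace:
  record={'b': 17, 'z': 38, 'c': 60}
  record={'b': 17, 'z': 38, 'c': 60}, result=115

Final answer: 115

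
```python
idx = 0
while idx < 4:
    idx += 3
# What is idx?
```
Trace:
  idx=0
  idx=3
  idx=6

Final answer: 6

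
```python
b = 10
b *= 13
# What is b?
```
Trace:
  b=10
  b=130

Final answer: 130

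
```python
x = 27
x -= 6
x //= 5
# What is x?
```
Trace:
  x=27
  x=21
  x=4

Final answer: 4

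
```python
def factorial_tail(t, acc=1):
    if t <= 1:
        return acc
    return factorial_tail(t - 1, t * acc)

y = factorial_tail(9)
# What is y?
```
Call trace:
factorial_tail(t=9, acc=1)
  factorial_tail(t=8, acc=9)
    factorial_tail(t=7, acc=72)
      factorial_tail(t=6, acc=504)
        factorial_tail(t=5, acc=3024)
          factorial_tail(t=4, acc=15120)
            factorial_tail(t=3, acc=60480)
              factorial_tail(t=2, acc=181440)
                factorial_tail(t=1, acc=362880)
                -> return 362880
              -> return 362880
            -> return 362880
          -> return 362880
        -> return 362880
      -> return 362880
    -> return 362880
  -> return 362880
-> return 362880

Final answer: 362880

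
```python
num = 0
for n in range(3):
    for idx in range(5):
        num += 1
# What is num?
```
Trace:
  num=0
  num=1, n=0, idx=0
  num=2, n=0, idx=1
  num=3, n=0, idx=2
  num=4, n=0, idx=3
  num=5, n=0, idx=4
  num=6, n=1, idx=0
  num=7, n=1, idx=1
  num=8, n=1, idx=2
  num=9, n=1, idx=3
  num=10, n=1, idx=4
  num=11, n=2, idx=0
  num=12, n=2, idx=1
  num=13, n=2, idx=2
  num=14, n=2, idx=3
  num=15, n=2, idx=4

Final answer: 15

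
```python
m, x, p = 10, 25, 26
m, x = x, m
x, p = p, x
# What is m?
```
Trace:
  m=10, x=25, p=26
  m=25, x=10, p=26
  m=25, x=26, p=10

Final answer: 25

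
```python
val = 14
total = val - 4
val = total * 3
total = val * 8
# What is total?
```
Trace:
  val=14
  val=14, total=10
  val=30, total=10
  val=30, total=240

Final answer: 240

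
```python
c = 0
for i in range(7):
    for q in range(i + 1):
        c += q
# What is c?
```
Trace:
  c=0
  c=0, i=0, q=0
  c=0, i=1, q=0
  c=1, i=1, q=1
  c=1, i=2, q=0
  c=2, i=2, q=1
  c=4, i=2, q=2
  c=4, i=3, q=0
  c=5, i=3, q=1
  c=7, i=3, q=2
  c=10, i=3, q=3
  c=10, i=4, q=0
  c=11, i=4, q=1
  c=13, i=4, q=2
  c=16, i=4, q=3
  c=20, i=4, q=4
  c=20, i=5, q=0
  c=21, i=5, q=1
  c=23, i=5, q=2
  c=26, i=5, q=3
  c=30, i=5, q=4
  c=35, i=5, q=5
  c=35, i=6, q=0
  c=36, i=6, q=1
  c=38, i=6, q=2
  c=41, i=6, q=3
  c=45, i=6, q=4
  c=50, i=6, q=5
  c=56, i=6, q=6

Final answer: 56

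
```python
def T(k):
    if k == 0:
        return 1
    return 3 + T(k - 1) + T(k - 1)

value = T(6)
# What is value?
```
Call trace (a repeated sub-call is expanded the first time; later identical calls just restate its return value):
T(k=6)
  T(k=5)
    T(k=4)
      T(k=3)
        T(k=2)
          T(k=1)
            T(k=0)
            -> return 1
            T(k=0)
            -> return 1
          -> return 5
          T(k=1) -> return 5  (same call as traced above)
        -> return 13
        T(k=2) -> return 13  (same call as traced above)
      -> return 29
      T(k=3) -> return 29  (same call as traced above)
    -> return 61
    T(k=4) -> return 61  (same call as traced above)
  -> return 125
  T(k=5) -> return 125  (same call as traced above)
-> return 253

Final answer: 253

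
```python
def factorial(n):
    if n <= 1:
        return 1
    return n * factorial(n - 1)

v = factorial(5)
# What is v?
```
Call trace:
factorial(n=5)
  factorial(n=4)
    factorial(n=3)
      factorial(n=2)
        factorial(n=1)
        -> return 1
      -> return 2
    -> return 6
  -> return 24
-> return 120

Final answer: 120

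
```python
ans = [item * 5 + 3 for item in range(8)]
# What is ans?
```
Trace:
  item=0
  item=1
  item=2
  item=3
  item=4
  item=5
  item=6
  item=7
  ans=[3, 8, 13, 18, 23, 28, 33, 38]

Final answer: [3, 8, 13, 18, 23, 28, 33, 38]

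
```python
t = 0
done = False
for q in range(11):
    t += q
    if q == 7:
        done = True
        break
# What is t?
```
Trace:
  t=0
  t=0, done=False
  t=0, done=False, q=0
  t=1, done=False, q=1
  t=3, done=False, q=2
  t=6, done=False, q=3
  t=10, done=False, q=4
  t=15, done=False, q=5
  t=21, done=False, q=6
  t=28, done=True, q=7

Final answer: 28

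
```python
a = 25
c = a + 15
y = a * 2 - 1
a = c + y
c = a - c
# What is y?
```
Trace:
  a=25
  a=25, c=40
  a=25, c=40, y=49
  a=89, c=40, y=49
  a=89, c=49, y=49

Final answer: 49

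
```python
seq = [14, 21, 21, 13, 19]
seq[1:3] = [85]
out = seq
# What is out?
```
Trace:
  seq=[14, 21, 21, 13, 19]
  seq=[14, 85, 13, 19]
  seq=[14, 85, 13, 19], out=[14, 85, 13, 19]

Final answer: [14, 85, 13, 19]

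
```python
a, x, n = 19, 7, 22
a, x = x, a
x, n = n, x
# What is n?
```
Trace:
  a=19, x=7, n=22
  a=7, x=19, n=22
  a=7, x=22, n=19

Final answer: 19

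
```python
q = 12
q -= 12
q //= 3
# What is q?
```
Trace:
  q=12
  q=0
  q=0

Final answer: 0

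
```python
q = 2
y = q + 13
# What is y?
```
Trace:
  q=2
  q=2, y=15

Final answer: 15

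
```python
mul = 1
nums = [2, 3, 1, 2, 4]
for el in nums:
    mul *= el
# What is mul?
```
Trace:
  mul=1
  mul=2, el=2
  mul=6, el=3
  mul=6, el=1
  mul=12, el=2
  mul=48, el=4

Final answer: 48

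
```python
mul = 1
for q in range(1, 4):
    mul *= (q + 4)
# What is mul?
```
Trace:
  mul=1
  mul=5, q=1
  mul=30, q=2
  mul=210, q=3

Final answer: 210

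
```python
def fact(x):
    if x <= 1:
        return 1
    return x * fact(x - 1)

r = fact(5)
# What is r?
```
Call trace:
fact(x=5)
  fact(x=4)
    fact(x=3)
      fact(x=2)
        fact(x=1)
        -> return 1
      -> return 2
    -> return 6
  -> return 24
-> return 120

Final answer: 120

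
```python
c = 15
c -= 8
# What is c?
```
Trace:
  c=15
  c=7

Final answer: 7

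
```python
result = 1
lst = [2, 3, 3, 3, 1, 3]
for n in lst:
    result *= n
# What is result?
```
Trace:
  result=1
  result=2, n=2
  result=6, n=3
  result=18, n=3
  result=54, n=3
  result=54, n=1
  result=162, n=3

Final answer: 162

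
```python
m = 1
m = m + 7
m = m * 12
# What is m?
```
Trace:
  m=1
  m=8
  m=96

Final answer: 96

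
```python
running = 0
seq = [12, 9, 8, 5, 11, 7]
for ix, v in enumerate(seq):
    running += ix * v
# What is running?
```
Trace:
  running=0
  running=0, ix=0, v=12
  running=9, ix=1, v=9
  running=25, ix=2, v=8
  running=40, ix=3, v=5
  running=84, ix=4, v=11
  running=119, ix=5, v=7

Final answer: 119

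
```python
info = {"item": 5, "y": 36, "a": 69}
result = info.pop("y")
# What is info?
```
Trace:
  info={'item': 5, 'y': 36, 'a': 69}
  info={'item': 5, 'a': 69}, result=36

Final answer: {'item': 5, 'a': 69}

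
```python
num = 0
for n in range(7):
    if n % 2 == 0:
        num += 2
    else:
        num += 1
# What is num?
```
Trace:
  num=0
  num=2, n=0
  num=3, n=1
  num=5, n=2
  num=6, n=3
  num=8, n=4
  num=9, n=5
  num=11, n=6

Final answer: 11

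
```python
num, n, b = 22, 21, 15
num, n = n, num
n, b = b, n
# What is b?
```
Trace:
  num=22, n=21, b=15
  num=21, n=22, b=15
  num=21, n=15, b=22

Final answer: 22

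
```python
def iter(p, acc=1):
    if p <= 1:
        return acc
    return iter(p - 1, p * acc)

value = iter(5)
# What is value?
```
Call trace:
iter(p=5, acc=1)
  iter(p=4, acc=5)
    iter(p=3, acc=20)
      iter(p=2, acc=60)
        iter(p=1, acc=120)
        -> return 120
      -> return 120
    -> return 120
  -> return 120
-> return 120

Final answer: 120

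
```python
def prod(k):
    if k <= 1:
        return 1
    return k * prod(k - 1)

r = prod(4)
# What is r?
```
Call trace:
prod(k=4)
  prod(k=3)
    prod(k=2)
      prod(k=1)
      -> return 1
    -> return 2
  -> return 6
-> return 24

Final answer: 24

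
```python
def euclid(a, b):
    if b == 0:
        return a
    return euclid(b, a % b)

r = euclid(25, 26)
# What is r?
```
Call trace:
euclid(a=25, b=26)
  euclid(a=26, b=25)
    euclid(a=25, b=1)
      euclid(a=1, b=0)
      -> return 1
    -> return 1
  -> return 1
-> return 1

Final answer: 1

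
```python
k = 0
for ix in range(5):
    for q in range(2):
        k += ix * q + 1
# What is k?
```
Trace:
  k=0
  k=1, ix=0, q=0
  k=2, ix=0, q=1
  k=3, ix=1, q=0
  k=5, ix=1, q=1
  k=6, ix=2, q=0
  k=9, ix=2, q=1
  k=10, ix=3, q=0
  k=14, ix=3, q=1
  k=15, ix=4, q=0
  k=20, ix=4, q=1

Final answer: 20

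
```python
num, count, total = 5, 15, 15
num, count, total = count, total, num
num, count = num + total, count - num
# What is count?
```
Trace:
  num=5, count=15, total=15
  num=15, count=15, total=5
  num=20, count=0, total=5

Final answer: 0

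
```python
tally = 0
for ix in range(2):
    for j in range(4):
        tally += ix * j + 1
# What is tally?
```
Trace:
  tally=0
  tally=1, ix=0, j=0
  tally=2, ix=0, j=1
  tally=3, ix=0, j=2
  tally=4, ix=0, j=3
  tally=5, ix=1, j=0
  tally=7, ix=1, j=1
  tally=10, ix=1, j=2
  tally=14, ix=1, j=3

Final answer: 14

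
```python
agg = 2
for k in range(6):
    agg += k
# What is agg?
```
Trace:
  agg=2
  agg=2, k=0
  agg=3, k=1
  agg=5, k=2
  agg=8, k=3
  agg=12, k=4
  agg=17, k=5

Final answer: 17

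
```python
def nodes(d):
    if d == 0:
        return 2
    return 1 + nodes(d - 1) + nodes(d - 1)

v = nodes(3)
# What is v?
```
Call trace (a repeated sub-call is expanded the first time; later identical calls just restate its return value):
nodes(d=3)
  nodes(d=2)
    nodes(d=1)
      nodes(d=0)
      -> return 2
      nodes(d=0)
      -> return 2
    -> return 5
    nodes(d=1) -> return 5  (same call as traced above)
  -> return 11
  nodes(d=2) -> return 11  (same call as traced above)
-> return 23

Final answer: 23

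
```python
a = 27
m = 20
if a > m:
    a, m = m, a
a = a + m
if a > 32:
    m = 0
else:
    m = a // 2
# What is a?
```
Trace:
  a=27
  a=27, m=20
  a=20, m=27
  a=47, m=27
  a=47, m=0

Final answer: 47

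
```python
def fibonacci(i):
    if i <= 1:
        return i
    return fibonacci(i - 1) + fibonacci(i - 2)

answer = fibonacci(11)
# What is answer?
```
Call trace (a repeated sub-call is expanded the first time; later identical calls just restate its return value):
fibonacci(i=11)
  fibonacci(i=10)
    fibonacci(i=9)
      fibonacci(i=8)
        fibonacci(i=7)
          fibonacci(i=6)
            fibonacci(i=5)
              fibonacci(i=4)
                fibonacci(i=3)
                  fibonacci(i=2)
                    fibonacci(i=1)
                    -> return 1
                    fibonacci(i=0)
                    -> return 0
                  -> return 1
                  fibonacci(i=1)
                  -> return 1
                -> return 2
                fibonacci(i=2) -> return 1  (same call as traced above)
              -> return 3
              fibonacci(i=3) -> return 2  (same call as traced above)
            -> return 5
            fibonacci(i=4) -> return 3  (same call as traced above)
          -> return 8
          fibonacci(i=5) -> return 5  (same call as traced above)
        -> return 13
        fibonacci(i=6) -> return 8  (same call as traced above)
      -> return 21
      fibonacci(i=7) -> return 13  (same call as traced above)
    -> return 34
    fibonacci(i=8) -> return 21  (same call as traced above)
  -> return 55
  fibonacci(i=9) -> return 34  (same call as traced above)
-> return 89

Final answer: 89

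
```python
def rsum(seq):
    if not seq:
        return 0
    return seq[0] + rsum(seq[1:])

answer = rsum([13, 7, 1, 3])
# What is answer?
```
Call trace:
rsum(seq=[13, 7, 1, 3])
  rsum(seq=[7, 1, 3])
    rsum(seq=[1, 3])
      rsum(seq=[3])
        rsum(seq=[])
        -> return 0
      -> return 3
    -> return 4
  -> return 11
-> return 24

Final answer: 24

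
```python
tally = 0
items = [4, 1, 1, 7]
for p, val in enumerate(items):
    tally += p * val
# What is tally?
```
Trace:
  tally=0
  tally=0, p=0, val=4
  tally=1, p=1, val=1
  tally=3, p=2, val=1
  tally=24, p=3, val=7

Final answer: 24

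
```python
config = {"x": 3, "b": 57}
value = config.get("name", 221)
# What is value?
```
Trace:
  config={'x': 3, 'b': 57}
  config={'x': 3, 'b': 57}, value=221

Final answer: 221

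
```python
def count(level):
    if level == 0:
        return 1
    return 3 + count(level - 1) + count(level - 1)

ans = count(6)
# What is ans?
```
Call trace (a repeated sub-call is expanded the first time; later identical calls just restate its return value):
count(level=6)
  count(level=5)
    count(level=4)
      count(level=3)
        count(level=2)
          count(level=1)
            count(level=0)
            -> return 1
            count(level=0)
            -> return 1
          -> return 5
          count(level=1) -> return 5  (same call as traced above)
        -> return 13
        count(level=2) -> return 13  (same call as traced above)
      -> return 29
      count(level=3) -> return 29  (same call as traced above)
    -> return 61
    count(level=4) -> return 61  (same call as traced above)
  -> return 125
  count(level=5) -> return 125  (same call as traced above)
-> return 253

Final answer: 253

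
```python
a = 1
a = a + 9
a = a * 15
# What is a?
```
Trace:
  a=1
  a=10
  a=150

Final answer: 150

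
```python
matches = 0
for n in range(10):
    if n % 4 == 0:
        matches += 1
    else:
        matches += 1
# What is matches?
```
Trace:
  matches=0
  matches=1, n=0
  matches=2, n=1
  matches=3, n=2
  matches=4, n=3
  matches=5, n=4
  matches=6, n=5
  matches=7, n=6
  matches=8, n=7
  matches=9, n=8
  matches=10, n=9

Final answer: 10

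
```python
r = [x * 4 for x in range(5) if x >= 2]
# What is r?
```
Trace:
  x=0
  x=1
  x=2
  x=3
  x=4
  r=[8, 12, 16]

Final answer: [8, 12, 16]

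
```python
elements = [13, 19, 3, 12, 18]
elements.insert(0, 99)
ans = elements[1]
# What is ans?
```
Trace:
  elements=[13, 19, 3, 12, 18]
  elements=[99, 13, 19, 3, 12, 18]
  elements=[99, 13, 19, 3, 12, 18], ans=13

Final answer: 13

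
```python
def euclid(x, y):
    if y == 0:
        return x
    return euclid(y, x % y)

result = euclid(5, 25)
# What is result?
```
Call trace:
euclid(x=5, y=25)
  euclid(x=25, y=5)
    euclid(x=5, y=0)
    -> return 5
  -> return 5
-> return 5

Final answer: 5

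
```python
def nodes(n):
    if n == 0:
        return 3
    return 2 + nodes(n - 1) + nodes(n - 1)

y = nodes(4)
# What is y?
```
Call trace (a repeated sub-call is expanded the first time; later identical calls just restate its return value):
nodes(n=4)
  nodes(n=3)
    nodes(n=2)
      nodes(n=1)
        nodes(n=0)
        -> return 3
        nodes(n=0)
        -> return 3
      -> return 8
      nodes(n=1) -> return 8  (same call as traced above)
    -> return 18
    nodes(n=2) -> return 18  (same call as traced above)
  -> return 38
  nodes(n=3) -> return 38  (same call as traced above)
-> return 78

Final answer: 78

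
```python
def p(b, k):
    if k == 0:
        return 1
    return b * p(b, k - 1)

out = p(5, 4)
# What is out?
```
Call trace:
p(b=5, k=4)
  p(b=5, k=3)
    p(b=5, k=2)
      p(b=5, k=1)
        p(b=5, k=0)
        -> return 1
      -> return 5
    -> return 25
  -> return 125
-> return 625

Final answer: 625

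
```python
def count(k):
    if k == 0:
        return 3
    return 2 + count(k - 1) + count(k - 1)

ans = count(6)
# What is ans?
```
Call trace (a repeated sub-call is expanded the first time; later identical calls just restate its return value):
count(k=6)
  count(k=5)
    count(k=4)
      count(k=3)
        count(k=2)
          count(k=1)
            count(k=0)
            -> return 3
            count(k=0)
            -> return 3
          -> return 8
          count(k=1) -> return 8  (same call as traced above)
        -> return 18
        count(k=2) -> return 18  (same call as traced above)
      -> return 38
      count(k=3) -> return 38  (same call as traced above)
    -> return 78
    count(k=4) -> return 78  (same call as traced above)
  -> return 158
  count(k=5) -> return 158  (same call as traced above)
-> return 318

Final answer: 318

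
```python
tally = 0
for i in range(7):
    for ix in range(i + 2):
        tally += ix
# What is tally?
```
Trace:
  tally=0
  tally=0, i=0, ix=0
  tally=1, i=0, ix=1
  tally=1, i=1, ix=0
  tally=2, i=1, ix=1
  tally=4, i=1, ix=2
  tally=4, i=2, ix=0
  tally=5, i=2, ix=1
  tally=7, i=2, ix=2
  tally=10, i=2, ix=3
  tally=10, i=3, ix=0
  tally=11, i=3, ix=1
  tally=13, i=3, ix=2
  tally=16, i=3, ix=3
  tally=20, i=3, ix=4
  tally=20, i=4, ix=0
  tally=21, i=4, ix=1
  tally=23, i=4, ix=2
  tally=26, i=4, ix=3
  tally=30, i=4, ix=4
  tally=35, i=4, ix=5
  tally=35, i=5, ix=0
  tally=36, i=5, ix=1
  tally=38, i=5, ix=2
  tally=41, i=5, ix=3
  tally=45, i=5, ix=4
  tally=50, i=5, ix=5
  tally=56, i=5, ix=6
  tally=56, i=6, ix=0
  tally=57, i=6, ix=1
  tally=59, i=6, ix=2
  tally=62, i=6, ix=3
  tally=66, i=6, ix=4
  tally=71, i=6, ix=5
  tally=77, i=6, ix=6
  tally=84, i=6, ix=7

Final answer: 84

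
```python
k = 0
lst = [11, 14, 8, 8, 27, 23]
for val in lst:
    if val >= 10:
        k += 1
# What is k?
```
Trace:
  k=0
  k=1, val=11
  k=2, val=14
  k=2, val=8
  k=2, val=8
  k=3, val=27
  k=4, val=23

Final answer: 4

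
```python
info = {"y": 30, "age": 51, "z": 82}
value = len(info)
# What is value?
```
Trace:
  info={'y': 30, 'age': 51, 'z': 82}
  info={'y': 30, 'age': 51, 'z': 82}, value=3

Final answer: 3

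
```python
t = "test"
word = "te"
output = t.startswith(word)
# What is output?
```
Trace:
  t='test'
  t='test', word='te'
  t='test', word='te', output=True

Final answer: True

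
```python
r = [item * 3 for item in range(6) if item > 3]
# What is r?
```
Trace:
  item=0
  item=1
  item=2
  item=3
  item=4
  item=5
  r=[12, 15]

Final answer: [12, 15]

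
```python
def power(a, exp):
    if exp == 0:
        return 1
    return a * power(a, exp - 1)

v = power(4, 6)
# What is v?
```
Call trace:
power(a=4, exp=6)
  power(a=4, exp=5)
    power(a=4, exp=4)
      power(a=4, exp=3)
        power(a=4, exp=2)
          power(a=4, exp=1)
            power(a=4, exp=0)
            -> return 1
          -> return 4
        -> return 16
      -> return 64
    -> return 256
  -> return 1024
-> return 4096

Final answer: 4096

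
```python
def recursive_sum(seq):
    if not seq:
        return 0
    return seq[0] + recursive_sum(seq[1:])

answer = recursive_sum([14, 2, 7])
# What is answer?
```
Call trace:
recursive_sum(seq=[14, 2, 7])
  recursive_sum(seq=[2, 7])
    recursive_sum(seq=[7])
      recursive_sum(seq=[])
      -> return 0
    -> return 7
  -> return 9
-> return 23

Final answer: 23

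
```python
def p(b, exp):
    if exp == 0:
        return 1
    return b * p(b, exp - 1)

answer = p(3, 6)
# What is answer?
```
Call trace:
p(b=3, exp=6)
  p(b=3, exp=5)
    p(b=3, exp=4)
      p(b=3, exp=3)
        p(b=3, exp=2)
          p(b=3, exp=1)
            p(b=3, exp=0)
            -> return 1
          -> return 3
        -> return 9
      -> return 27
    -> return 81
  -> return 243
-> return 729

Final answer: 729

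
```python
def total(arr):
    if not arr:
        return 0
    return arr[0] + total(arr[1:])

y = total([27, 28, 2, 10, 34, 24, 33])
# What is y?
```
Call trace:
total(arr=[27, 28, 2, 10, 34, 24, 33])
  total(arr=[28, 2, 10, 34, 24, 33])
    total(arr=[2, 10, 34, 24, 33])
      total(arr=[10, 34, 24, 33])
        total(arr=[34, 24, 33])
          total(arr=[24, 33])
            total(arr=[33])
              total(arr=[])
              -> return 0
            -> return 33
          -> return 57
        -> return 91
      -> return 101
    -> return 103
  -> return 131
-> return 158

Final answer: 158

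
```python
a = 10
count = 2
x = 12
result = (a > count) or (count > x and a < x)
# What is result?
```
Trace:
  a=10
  a=10, count=2
  a=10, count=2, x=12
  a=10, count=2, x=12, result=True

Final answer: True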